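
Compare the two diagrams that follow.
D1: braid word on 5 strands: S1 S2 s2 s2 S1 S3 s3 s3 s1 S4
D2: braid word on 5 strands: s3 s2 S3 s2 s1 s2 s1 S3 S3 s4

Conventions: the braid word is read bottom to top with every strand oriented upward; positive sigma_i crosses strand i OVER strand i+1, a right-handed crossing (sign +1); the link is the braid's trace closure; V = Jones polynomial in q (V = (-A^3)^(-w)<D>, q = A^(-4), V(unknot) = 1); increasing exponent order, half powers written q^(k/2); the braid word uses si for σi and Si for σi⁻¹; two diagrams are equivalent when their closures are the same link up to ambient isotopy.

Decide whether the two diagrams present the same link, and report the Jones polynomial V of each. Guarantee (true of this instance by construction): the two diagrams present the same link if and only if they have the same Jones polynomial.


equivalent: no
D1 (bracket 1; 10 crossings at w = 0): V = 1
V(D2) = q^-1 - 1 + 2q - 2q^2 + 2q^3 - 2q^4 + q^5  (w +4, c 10, <D> = A^-8 - 2A^-4 + 2 - 2A^4 + 2A^8 - A^12 + A^16)
key observation: comparing 2 Jones polynomials yields 2 groups


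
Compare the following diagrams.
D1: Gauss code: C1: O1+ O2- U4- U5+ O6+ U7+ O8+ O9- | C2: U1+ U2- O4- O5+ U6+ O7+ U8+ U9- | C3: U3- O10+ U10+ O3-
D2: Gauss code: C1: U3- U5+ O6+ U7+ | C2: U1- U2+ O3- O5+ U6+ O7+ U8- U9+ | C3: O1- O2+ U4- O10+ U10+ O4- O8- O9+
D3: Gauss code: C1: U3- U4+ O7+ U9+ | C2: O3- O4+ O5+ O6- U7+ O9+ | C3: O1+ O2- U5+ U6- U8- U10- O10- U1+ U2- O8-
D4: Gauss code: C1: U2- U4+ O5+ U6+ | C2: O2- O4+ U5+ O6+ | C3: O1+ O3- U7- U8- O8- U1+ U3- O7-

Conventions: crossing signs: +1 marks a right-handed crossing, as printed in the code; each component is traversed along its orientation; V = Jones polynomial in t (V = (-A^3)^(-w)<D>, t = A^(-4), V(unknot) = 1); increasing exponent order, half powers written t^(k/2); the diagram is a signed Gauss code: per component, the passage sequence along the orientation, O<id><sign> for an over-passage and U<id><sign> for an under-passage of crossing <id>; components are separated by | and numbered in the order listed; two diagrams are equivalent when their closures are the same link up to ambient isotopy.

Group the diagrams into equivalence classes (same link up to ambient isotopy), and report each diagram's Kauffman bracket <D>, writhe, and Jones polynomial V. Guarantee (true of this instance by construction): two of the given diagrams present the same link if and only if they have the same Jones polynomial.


classes: {D1, D2, D3, D4}
V(D1) = 1 + t + t^2 + t^3  [10 crossings, <D> = A^-6 + A^-2 + A^2 + A^6, w = +2]
V(D2) = 1 + t + t^2 + t^3  [10 crossings, <D> = A^-6 + A^-2 + A^2 + A^6, w = +2]
V(D3) = 1 + t + t^2 + t^3  (w 0, c 10, <D> = A^-12 + A^-8 + A^-4 + 1)
V(D4) = 1 + t + t^2 + t^3  [8 crossings, <D> = A^-12 + A^-8 + A^-4 + 1, w = 0]
note: all 4 diagrams share one V(t), hence one class


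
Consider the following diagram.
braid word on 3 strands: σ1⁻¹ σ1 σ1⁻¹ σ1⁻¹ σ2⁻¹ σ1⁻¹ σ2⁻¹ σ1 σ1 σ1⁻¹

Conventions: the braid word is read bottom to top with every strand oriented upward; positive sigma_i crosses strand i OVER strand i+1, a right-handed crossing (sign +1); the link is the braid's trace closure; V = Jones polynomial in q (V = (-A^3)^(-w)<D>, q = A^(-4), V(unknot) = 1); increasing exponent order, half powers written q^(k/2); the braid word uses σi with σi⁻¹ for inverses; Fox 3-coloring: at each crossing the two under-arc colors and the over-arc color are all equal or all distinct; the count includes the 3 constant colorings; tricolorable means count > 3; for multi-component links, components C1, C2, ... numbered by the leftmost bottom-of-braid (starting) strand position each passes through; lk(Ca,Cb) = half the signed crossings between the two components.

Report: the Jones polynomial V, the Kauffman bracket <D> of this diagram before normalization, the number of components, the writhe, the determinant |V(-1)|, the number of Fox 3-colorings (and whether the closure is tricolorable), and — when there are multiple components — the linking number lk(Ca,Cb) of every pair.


V = -q^-4 + q^-3 + q^-1
<D> = A^-8 + 1 - A^4 (w = -4)
1 component over 10 crossings, w = -4
9 Fox colorings among 3^10, |V(-1)| = 3: tricolorable
why: det 3 = |V(-1)|; divisible by 3, so tricolorable


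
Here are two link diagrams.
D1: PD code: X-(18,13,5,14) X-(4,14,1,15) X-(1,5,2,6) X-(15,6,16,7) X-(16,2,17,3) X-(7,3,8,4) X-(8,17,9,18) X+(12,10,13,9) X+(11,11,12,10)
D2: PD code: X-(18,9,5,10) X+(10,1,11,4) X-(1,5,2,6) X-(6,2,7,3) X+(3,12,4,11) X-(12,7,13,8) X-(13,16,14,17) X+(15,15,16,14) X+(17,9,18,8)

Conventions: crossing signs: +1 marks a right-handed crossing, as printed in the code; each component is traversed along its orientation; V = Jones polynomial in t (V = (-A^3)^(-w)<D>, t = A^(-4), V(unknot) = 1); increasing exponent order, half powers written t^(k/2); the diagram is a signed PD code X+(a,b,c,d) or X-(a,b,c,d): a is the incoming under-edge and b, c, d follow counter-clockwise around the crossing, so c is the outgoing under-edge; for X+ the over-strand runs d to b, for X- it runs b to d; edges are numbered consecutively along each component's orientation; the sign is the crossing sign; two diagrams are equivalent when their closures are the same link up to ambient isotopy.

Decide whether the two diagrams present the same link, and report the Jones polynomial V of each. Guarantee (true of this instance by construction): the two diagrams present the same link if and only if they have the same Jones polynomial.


equivalent: no
V(D1) = t^(-15/2) - t^(-13/2) - t^(-9/2) - t^(-5/2)  (w -5, c 9, <D> = A^-5 + A^3 + A^11 - A^15)
V(D2) = t^(-7/2) - 2t^(-5/2) + t^(-3/2) - 2t^(-1/2) + t^(1/2) - t^(3/2)  [9 crossings, <D> = A^-9 - A^-5 + 2A^-1 - A^3 + 2A^7 - A^11, w = -1]
key observation: 2 values of V(t) split the 2 diagrams


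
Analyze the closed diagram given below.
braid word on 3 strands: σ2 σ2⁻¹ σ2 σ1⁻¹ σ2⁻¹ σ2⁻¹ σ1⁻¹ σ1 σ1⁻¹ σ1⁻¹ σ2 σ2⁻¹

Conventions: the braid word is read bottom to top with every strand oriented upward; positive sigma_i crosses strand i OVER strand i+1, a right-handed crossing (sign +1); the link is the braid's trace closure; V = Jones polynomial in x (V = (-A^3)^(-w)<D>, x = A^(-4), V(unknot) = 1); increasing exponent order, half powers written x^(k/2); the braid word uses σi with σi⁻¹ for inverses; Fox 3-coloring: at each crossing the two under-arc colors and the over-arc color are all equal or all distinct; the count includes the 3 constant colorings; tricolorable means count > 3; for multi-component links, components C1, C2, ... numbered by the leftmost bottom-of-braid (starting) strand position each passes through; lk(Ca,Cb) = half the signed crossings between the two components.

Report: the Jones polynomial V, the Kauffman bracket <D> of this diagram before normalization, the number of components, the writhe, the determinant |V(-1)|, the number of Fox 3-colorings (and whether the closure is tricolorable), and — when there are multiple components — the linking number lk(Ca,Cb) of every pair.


Jones polynomial: V(x) = -x^-6 + x^-5 - x^-4 + 2x^-3 - x^-2 + x^-1
<D> = A^-8 - A^-4 + 2 - A^4 + A^8 - A^12; writhe -4
components 1, writhe -4 (12 crossings)
3-colorings: 3 of 3^12, det 7 — not tricolorable
note: w = -4 (over 12 crossings) is diagram-only; (-A^3)^(4) removes it from V


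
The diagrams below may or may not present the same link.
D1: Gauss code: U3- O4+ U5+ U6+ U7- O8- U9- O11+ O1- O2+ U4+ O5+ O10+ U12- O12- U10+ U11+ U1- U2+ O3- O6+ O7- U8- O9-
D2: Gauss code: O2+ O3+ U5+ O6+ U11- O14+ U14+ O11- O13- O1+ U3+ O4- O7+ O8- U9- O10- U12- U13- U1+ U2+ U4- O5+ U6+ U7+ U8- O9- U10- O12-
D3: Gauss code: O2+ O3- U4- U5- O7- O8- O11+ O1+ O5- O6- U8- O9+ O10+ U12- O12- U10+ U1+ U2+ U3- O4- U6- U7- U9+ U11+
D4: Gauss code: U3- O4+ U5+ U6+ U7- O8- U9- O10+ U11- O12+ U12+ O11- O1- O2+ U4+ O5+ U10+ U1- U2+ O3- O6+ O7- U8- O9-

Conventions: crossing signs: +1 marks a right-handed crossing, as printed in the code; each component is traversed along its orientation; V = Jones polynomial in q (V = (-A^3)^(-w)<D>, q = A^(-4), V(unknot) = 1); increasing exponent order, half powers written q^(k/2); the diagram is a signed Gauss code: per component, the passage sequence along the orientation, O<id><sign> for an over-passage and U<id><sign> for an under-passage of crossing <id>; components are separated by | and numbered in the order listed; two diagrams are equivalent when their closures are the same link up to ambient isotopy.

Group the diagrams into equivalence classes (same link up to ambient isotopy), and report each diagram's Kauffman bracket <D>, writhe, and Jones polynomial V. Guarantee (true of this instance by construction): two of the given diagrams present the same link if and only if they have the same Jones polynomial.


grouping into links: {D1, D2, D4} | {D3}
V(D1) = -q^-3 + 2q^-2 - 2q^-1 + 3 - 2q + 2q^2 - q^3  (w 0, c 12, <D> = -A^-12 + 2A^-8 - 2A^-4 + 3 - 2A^4 + 2A^8 - A^12)
D2 (bracket -A^-12 + 2A^-8 - 2A^-4 + 3 - 2A^4 + 2A^8 - A^12; 14 crossings at w = 0): V = -q^-3 + 2q^-2 - 2q^-1 + 3 - 2q + 2q^2 - q^3
V(D3) = 1  (w -2, c 12, <D> = A^-6)
V(D4) = -q^-3 + 2q^-2 - 2q^-1 + 3 - 2q + 2q^2 - q^3  (w 0, c 12, <D> = -A^-12 + 2A^-8 - 2A^-4 + 3 - 2A^4 + 2A^8 - A^12)
why: 2 classes among 4 diagrams; unequal V(q) rules out equality


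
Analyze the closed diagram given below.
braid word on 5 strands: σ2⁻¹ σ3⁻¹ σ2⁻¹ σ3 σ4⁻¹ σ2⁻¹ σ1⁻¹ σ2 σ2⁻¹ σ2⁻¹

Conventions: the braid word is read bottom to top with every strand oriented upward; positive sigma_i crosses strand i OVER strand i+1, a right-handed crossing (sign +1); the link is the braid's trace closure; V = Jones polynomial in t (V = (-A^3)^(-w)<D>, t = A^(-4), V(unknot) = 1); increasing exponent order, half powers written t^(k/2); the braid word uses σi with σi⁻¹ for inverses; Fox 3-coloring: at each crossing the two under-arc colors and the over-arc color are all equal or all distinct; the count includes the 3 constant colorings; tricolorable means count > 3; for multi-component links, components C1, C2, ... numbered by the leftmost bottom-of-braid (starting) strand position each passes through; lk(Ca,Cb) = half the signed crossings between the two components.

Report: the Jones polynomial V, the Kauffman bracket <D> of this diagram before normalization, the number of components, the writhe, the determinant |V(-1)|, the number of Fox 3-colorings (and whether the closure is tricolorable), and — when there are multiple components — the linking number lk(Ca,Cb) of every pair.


Jones polynomial: V(t) = -t^-4 + t^-3 + t^-1
<D> = A^-14 + A^-6 - A^-2; writhe -6
components 1, writhe -6 (10 crossings)
3-colorings: 9 of 3^10, det 3 — tricolorable
note: det 3 = |V(-1)|; divisible by 3, so tricolorable


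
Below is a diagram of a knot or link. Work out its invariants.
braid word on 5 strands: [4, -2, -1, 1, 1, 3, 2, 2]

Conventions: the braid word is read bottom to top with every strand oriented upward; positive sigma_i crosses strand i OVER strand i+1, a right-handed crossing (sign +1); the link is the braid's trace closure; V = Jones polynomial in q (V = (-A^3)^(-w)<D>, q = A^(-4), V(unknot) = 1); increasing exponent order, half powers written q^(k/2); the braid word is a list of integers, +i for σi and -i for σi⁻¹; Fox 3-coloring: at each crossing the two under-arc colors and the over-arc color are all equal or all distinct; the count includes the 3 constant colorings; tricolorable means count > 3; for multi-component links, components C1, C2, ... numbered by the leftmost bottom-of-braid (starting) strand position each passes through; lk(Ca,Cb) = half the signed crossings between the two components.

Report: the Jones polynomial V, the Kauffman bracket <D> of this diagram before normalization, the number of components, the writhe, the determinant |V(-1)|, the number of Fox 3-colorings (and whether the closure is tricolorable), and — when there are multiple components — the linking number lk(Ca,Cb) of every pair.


Jones polynomial: V(q) = 1
<D> = A^12; writhe +4
components 1, writhe +4 (8 crossings)
3-colorings: 3 of 3^8, det 1 — not tricolorable
note: w = +4 (over 8 crossings) is diagram-only; (-A^3)^(-4) removes it from V


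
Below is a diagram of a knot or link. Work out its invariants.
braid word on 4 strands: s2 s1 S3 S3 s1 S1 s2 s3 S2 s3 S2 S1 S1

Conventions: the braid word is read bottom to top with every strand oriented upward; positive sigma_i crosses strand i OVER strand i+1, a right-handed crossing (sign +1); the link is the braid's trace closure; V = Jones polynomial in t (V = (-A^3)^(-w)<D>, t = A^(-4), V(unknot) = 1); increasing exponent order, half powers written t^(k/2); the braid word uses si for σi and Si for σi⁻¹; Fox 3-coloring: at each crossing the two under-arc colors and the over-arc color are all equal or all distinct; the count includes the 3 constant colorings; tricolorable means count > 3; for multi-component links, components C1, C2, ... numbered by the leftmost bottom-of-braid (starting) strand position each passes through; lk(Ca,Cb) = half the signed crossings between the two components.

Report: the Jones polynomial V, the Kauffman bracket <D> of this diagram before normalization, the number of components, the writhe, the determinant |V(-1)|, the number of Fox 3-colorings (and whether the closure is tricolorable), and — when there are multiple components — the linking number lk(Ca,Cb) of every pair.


Jones polynomial: V(t) = t^-5 - 2t^-4 + 2t^-3 - 2t^-2 + 2t^-1 - 1 + t
<D> = -A^-7 + A^-3 - 2A + 2A^5 - 2A^9 + 2A^13 - A^17; writhe -1
components 1, writhe -1 (13 crossings)
3-colorings: 3 of 3^13, det 11 — not tricolorable
note: w = -1 shifts under R1 moves; the (-A^3)^(1) factor cancels that in V


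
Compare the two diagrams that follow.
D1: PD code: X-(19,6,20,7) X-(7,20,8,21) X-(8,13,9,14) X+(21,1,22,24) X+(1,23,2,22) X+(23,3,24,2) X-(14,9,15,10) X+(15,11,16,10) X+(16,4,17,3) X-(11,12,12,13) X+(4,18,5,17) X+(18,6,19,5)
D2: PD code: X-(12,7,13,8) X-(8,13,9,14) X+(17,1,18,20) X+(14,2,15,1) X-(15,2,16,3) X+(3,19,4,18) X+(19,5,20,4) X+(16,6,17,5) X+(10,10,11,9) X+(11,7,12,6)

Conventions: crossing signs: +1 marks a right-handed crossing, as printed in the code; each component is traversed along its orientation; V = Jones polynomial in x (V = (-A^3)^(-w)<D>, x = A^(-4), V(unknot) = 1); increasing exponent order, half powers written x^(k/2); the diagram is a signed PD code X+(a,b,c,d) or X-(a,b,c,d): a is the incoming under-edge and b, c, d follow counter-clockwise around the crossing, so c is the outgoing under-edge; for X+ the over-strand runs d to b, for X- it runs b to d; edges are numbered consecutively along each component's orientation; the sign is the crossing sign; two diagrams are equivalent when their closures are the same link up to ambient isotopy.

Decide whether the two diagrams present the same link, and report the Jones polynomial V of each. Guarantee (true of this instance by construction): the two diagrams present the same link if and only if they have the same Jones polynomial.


equivalent: yes
V(D1) = x + x^3 - x^4  (w +2, c 12, <D> = -A^-10 + A^-6 + A^2)
V(D2) = x + x^3 - x^4  (w +4, c 10, <D> = -A^-4 + 1 + A^8)
why: Reidemeister moves carry D1 (12 crossings) to D2 (10)


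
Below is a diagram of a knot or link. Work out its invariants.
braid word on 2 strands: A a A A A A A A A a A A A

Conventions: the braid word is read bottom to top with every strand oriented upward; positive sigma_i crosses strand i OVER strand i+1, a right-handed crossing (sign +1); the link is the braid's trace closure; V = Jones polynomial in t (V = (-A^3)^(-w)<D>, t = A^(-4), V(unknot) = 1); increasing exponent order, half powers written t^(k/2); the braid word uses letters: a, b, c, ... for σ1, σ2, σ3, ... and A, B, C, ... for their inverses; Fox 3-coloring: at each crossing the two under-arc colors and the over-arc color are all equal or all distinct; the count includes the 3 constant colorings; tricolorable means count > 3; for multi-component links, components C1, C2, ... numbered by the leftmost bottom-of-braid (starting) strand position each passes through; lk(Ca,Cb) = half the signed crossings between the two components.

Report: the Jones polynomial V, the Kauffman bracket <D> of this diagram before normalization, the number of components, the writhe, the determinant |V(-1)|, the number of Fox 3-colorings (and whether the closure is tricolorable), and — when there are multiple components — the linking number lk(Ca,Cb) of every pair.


Jones polynomial: V(t) = -t^-13 + t^-12 - t^-11 + t^-10 - t^-9 + t^-8 - t^-7 + t^-6 + t^-4
<D> = -A^-11 - A^-3 + A - A^5 + A^9 - A^13 + A^17 - A^21 + A^25; writhe -9
components 1, writhe -9 (13 crossings)
3-colorings: 9 of 3^13, det 9 — tricolorable
note: det 9 = |V(-1)|; divisible by 3, so tricolorable


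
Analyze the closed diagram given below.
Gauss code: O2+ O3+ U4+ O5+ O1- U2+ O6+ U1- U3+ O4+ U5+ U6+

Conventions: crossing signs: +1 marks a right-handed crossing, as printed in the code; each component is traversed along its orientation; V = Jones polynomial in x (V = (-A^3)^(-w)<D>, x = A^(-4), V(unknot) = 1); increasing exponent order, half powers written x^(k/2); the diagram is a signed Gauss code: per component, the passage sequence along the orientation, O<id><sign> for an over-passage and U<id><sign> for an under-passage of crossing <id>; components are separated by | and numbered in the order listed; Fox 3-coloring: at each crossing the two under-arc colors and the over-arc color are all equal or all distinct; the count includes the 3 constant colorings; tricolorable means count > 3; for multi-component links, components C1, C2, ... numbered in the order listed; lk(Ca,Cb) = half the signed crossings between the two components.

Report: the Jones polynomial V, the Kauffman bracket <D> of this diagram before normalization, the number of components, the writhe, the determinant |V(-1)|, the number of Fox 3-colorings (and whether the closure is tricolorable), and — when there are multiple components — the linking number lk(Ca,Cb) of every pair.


V = x - x^2 + 2x^3 - x^4 + x^5 - x^6
<D> = -A^-12 + A^-8 - A^-4 + 2 - A^4 + A^8 (w = +4)
1 component over 6 crossings, w = +4
3 Fox colorings among 3^6, |V(-1)| = 7: not tricolorable
why: w = +4 shifts under R1 moves; the (-A^3)^(-4) factor cancels that in V


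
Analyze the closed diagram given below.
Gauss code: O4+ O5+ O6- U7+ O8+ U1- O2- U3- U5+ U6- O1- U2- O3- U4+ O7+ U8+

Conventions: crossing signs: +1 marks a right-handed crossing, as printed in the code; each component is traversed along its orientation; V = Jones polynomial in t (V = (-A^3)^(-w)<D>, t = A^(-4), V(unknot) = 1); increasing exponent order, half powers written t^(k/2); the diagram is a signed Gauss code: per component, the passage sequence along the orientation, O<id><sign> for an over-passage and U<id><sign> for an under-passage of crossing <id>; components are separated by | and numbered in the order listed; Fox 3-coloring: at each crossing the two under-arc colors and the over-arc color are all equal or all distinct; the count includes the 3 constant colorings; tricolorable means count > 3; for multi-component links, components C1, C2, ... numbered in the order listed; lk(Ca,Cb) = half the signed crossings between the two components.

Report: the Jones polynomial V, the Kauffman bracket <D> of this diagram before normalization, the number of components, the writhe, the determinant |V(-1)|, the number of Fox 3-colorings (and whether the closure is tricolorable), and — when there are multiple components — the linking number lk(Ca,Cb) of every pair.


V = -t^-3 + t^-2 - t^-1 + 3 - t + t^2 - t^3
<D> = -A^-12 + A^-8 - A^-4 + 3 - A^4 + A^8 - A^12 (w = 0)
1 component over 8 crossings, w = 0
27 Fox colorings among 3^8, |V(-1)| = 9: tricolorable
why: |V(-1)| = 9: so tricolorable, since 3 divides 9


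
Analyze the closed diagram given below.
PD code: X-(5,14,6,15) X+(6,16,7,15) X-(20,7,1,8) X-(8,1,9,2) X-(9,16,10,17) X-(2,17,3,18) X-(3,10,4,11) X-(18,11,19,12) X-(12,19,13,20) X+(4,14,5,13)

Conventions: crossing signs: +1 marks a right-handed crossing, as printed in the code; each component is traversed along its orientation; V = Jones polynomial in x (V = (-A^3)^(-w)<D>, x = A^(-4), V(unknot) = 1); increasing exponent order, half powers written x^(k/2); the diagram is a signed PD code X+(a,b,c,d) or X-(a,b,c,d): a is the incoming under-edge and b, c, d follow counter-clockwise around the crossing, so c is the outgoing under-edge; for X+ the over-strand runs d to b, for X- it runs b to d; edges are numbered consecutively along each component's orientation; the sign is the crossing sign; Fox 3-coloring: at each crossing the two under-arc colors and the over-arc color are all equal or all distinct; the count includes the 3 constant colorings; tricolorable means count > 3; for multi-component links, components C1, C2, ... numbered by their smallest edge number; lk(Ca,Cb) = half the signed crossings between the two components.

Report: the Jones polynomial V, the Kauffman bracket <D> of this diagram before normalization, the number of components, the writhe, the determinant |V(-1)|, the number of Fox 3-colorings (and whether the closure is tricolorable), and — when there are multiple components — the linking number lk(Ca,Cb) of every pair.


V(x) = x^-8 - 2x^-7 + x^-6 - 2x^-5 + 2x^-4 + x^-2
bracket: A^-10 + 2A^-2 - 2A^2 + A^6 - 2A^10 + A^14, w = -6
1 component, writhe -6, over 10 crossings
det 9, colorings 27 of 3^10 — tricolorable
observation: det 9 = |V(-1)|; divisible by 3, so tricolorable


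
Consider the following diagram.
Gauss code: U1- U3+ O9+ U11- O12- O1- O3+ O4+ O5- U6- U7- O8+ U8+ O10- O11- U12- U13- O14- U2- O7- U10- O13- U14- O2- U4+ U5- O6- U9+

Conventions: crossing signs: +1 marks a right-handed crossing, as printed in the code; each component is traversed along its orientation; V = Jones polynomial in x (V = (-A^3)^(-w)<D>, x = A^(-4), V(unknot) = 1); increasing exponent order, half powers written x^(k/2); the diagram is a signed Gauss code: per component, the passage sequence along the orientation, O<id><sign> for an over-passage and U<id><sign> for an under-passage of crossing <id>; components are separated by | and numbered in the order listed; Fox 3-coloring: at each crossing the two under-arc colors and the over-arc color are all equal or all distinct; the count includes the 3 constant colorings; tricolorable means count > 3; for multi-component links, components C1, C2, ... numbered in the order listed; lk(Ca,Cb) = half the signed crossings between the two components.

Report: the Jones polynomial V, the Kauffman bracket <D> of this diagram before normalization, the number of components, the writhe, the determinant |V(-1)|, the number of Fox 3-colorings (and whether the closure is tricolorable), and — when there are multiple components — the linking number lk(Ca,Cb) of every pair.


V(x) = -x^-8 + x^-5 + x^-3
bracket: A^-6 + A^2 - A^14, w = -6
1 component, writhe -6, over 14 crossings
det 3, colorings 9 of 3^14 — tricolorable
observation: |V(-1)| = 3: so tricolorable, since 3 divides 3


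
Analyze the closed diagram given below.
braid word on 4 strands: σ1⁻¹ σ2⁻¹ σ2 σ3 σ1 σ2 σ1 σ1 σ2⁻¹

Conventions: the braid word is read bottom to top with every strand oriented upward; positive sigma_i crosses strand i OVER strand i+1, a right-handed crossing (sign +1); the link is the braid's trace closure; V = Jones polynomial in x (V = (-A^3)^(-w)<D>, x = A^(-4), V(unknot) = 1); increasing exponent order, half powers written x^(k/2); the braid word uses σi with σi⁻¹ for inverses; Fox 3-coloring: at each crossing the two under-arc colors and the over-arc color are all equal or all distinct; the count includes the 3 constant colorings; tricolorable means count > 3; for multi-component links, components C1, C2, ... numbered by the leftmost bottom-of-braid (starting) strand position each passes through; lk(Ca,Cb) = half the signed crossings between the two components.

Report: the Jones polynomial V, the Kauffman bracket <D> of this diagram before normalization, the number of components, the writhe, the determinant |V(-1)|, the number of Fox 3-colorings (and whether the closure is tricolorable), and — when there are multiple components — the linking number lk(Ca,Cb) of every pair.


V = 1 + x + x^2 + x^3
<D> = -A^-3 - A - A^5 - A^9 (w = +3)
3 components over 9 crossings, w = +3
lk(C1,C2): 0
lk(C1,C3) = +1
linking number lk(C2,C3) = 0
9 Fox colorings among 3^10, |V(-1)| = 0: tricolorable
why: w = +3 (over 9 crossings) is diagram-only; (-A^3)^(-3) removes it from V


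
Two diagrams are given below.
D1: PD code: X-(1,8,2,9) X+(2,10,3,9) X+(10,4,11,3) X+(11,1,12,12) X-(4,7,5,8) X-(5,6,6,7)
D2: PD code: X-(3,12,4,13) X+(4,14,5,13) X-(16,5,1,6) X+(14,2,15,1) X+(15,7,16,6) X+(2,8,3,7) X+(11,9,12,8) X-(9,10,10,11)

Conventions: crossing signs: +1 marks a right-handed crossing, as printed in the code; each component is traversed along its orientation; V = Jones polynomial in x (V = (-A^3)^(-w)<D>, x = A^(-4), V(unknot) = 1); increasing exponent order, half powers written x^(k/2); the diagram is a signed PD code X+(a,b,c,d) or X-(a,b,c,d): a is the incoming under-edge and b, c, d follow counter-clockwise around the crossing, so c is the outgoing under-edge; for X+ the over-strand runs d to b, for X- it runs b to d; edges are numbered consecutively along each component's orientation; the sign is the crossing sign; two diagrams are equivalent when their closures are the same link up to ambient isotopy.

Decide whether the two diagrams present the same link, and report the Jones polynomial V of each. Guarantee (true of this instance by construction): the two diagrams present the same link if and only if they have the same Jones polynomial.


same link: yes
V(D1) = 1  [6 crossings, <D> = 1, w = 0]
D2 (bracket A^6; 8 crossings at w = +2): V = 1
note: one V(x) for all 2 diagrams — one class (guaranteed)


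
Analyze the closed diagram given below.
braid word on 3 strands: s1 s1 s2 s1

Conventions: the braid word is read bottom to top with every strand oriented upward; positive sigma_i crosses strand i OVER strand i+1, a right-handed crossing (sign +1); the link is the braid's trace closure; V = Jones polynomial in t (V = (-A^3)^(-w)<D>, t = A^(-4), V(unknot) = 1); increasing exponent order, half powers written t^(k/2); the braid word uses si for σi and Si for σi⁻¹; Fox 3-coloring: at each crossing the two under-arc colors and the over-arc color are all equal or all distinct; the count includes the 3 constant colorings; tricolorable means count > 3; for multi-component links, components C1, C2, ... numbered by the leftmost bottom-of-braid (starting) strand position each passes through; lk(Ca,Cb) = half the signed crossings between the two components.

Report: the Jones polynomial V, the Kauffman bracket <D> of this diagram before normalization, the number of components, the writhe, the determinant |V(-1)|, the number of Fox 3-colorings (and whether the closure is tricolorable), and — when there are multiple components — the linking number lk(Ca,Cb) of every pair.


V(t) = t + t^3 - t^4
bracket: -A^-4 + 1 + A^8, w = +4
1 component, writhe +4, over 4 crossings
det 3, colorings 9 of 3^4 — tricolorable
observation: V spans 3 powers of t: at least 3 crossings in any diagram


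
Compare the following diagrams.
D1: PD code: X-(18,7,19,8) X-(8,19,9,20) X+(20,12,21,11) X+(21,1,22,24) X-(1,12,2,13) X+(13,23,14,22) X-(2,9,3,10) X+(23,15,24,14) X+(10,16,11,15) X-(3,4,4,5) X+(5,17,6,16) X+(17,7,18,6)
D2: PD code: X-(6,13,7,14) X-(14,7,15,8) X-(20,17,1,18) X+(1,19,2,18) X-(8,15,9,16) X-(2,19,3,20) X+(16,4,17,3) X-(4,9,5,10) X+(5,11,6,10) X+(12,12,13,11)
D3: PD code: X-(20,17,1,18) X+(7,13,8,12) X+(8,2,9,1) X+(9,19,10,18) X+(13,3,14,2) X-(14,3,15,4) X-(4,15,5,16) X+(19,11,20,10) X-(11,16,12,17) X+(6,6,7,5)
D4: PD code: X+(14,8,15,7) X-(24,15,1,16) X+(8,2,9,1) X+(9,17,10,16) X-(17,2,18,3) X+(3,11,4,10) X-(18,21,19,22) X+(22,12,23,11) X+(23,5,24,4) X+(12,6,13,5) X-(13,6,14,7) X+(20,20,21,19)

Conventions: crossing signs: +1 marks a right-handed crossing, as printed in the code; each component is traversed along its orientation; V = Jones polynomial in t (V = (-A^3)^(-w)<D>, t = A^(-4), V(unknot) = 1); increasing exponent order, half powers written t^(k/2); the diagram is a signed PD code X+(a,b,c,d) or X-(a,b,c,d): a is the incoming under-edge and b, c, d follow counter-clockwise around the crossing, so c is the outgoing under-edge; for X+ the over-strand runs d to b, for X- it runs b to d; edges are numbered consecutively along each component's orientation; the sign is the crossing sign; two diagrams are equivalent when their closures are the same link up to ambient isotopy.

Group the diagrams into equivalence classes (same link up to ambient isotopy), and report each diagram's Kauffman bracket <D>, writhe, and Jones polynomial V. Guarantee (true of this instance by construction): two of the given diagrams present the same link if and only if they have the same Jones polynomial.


classes: {D1, D4} | {D2} | {D3}
V(D1) = t - t^2 + 2t^3 - t^4 + t^5 - t^6  [12 crossings, <D> = -A^-18 + A^-14 - A^-10 + 2A^-6 - A^-2 + A^2, w = +2]
V(D2) = -t^-4 + t^-3 + t^-1  [10 crossings, <D> = A^-2 + A^6 - A^10, w = -2]
V(D3) = 1  (w +2, c 10, <D> = A^6)
V(D4) = t - t^2 + 2t^3 - t^4 + t^5 - t^6  (w +4, c 12, <D> = -A^-12 + A^-8 - A^-4 + 2 - A^4 + A^8)
note: 3 classes among 4 diagrams; unequal V(t) rules out equality


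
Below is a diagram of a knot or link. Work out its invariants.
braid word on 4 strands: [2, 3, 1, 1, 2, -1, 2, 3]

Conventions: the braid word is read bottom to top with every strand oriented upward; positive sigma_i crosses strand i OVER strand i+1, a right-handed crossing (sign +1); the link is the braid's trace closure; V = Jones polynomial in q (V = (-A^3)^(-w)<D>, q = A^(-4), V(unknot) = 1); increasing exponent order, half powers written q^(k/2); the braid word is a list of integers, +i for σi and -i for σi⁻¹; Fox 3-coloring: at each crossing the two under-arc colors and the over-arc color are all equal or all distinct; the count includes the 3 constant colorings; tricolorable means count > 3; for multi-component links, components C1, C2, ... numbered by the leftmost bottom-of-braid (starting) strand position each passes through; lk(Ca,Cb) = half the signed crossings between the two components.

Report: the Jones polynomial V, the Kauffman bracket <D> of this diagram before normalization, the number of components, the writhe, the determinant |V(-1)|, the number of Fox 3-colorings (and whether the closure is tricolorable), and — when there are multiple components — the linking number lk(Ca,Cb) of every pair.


Jones polynomial: V(q) = -q^(3/2) + q^(5/2) - 2q^(7/2) + 2q^(9/2) - 2q^(11/2) + q^(13/2) - q^(15/2)
<D> = -A^-12 + A^-8 - 2A^-4 + 2 - 2A^4 + A^8 - A^12; writhe +6
components 2, writhe +6 (8 crossings)
linking number lk(C1,C2) = +3
3-colorings: 3 of 3^8, det 10 — not tricolorable
note: the span of V is 6, within the link bound 8 + 2 - 1


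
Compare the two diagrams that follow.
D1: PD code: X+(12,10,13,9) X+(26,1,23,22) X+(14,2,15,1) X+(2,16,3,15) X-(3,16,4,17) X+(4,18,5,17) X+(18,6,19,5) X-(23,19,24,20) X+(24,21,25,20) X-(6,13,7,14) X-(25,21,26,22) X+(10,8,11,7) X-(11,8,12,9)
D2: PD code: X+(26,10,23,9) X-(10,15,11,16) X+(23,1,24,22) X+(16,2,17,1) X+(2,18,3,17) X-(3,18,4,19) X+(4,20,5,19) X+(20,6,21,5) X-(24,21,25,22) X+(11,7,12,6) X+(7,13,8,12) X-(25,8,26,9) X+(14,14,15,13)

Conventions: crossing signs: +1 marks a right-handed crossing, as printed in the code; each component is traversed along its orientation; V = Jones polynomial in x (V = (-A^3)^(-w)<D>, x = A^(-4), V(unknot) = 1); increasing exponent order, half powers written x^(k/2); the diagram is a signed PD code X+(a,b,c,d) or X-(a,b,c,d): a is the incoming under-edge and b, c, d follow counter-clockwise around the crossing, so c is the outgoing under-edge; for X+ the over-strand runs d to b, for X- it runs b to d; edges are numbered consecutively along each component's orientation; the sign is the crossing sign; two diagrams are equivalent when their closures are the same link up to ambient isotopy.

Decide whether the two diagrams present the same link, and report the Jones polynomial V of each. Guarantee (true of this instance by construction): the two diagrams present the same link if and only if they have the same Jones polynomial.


same link: yes
V(D1) = -x^(1/2) - x^(3/2) - x^(5/2) + x^(9/2)  [13 crossings, <D> = -A^-9 + A^-1 + A^3 + A^7, w = +3]
D2 (bracket -A^-3 + A^5 + A^9 + A^13; 13 crossings at w = +5): V = -x^(1/2) - x^(3/2) - x^(5/2) + x^(9/2)
note: from 13 to 13 crossings by R-moves: one link, two diagrams


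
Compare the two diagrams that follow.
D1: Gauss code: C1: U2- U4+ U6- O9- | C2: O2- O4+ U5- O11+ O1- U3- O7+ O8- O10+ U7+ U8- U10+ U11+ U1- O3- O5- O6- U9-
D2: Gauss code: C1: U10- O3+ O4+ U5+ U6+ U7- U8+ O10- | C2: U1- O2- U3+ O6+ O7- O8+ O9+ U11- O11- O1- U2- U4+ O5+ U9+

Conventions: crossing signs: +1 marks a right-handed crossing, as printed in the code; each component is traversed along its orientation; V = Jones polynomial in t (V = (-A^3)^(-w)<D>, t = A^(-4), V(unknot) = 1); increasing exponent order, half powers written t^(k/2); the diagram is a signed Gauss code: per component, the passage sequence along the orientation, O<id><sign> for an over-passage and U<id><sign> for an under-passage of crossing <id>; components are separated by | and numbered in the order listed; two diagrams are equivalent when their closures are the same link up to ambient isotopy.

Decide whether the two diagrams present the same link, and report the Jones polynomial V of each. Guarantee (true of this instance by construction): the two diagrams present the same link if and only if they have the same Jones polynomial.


equivalent: no
D1 (bracket A^-7 + A; 11 crossings at w = -3): V = -t^(-5/2) - t^(-1/2)
D2 (bracket A^-15 + A^-7 - A^-3 + A; 11 crossings at w = +1): V = -t^(1/2) + t^(3/2) - t^(5/2) - t^(9/2)
key observation: V(t) takes 2 values over 2 diagrams, fixing the grouping


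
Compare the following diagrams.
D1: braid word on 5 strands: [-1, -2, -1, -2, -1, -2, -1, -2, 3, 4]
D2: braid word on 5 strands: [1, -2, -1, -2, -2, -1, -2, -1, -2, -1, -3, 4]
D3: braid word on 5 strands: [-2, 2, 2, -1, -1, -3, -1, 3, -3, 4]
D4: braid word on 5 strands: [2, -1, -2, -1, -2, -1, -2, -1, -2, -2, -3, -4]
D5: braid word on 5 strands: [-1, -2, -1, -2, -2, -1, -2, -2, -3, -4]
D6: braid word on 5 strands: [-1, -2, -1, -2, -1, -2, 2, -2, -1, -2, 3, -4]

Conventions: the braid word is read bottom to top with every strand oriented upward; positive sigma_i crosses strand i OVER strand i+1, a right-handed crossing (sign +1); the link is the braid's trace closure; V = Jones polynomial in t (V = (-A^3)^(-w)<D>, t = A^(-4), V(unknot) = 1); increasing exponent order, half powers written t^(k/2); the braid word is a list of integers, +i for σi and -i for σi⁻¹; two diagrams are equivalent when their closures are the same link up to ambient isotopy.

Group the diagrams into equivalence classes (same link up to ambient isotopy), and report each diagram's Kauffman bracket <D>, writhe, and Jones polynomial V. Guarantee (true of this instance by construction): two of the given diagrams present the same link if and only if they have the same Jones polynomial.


grouping into links: {D1, D2, D4, D5, D6} | {D3}
V(D1) = -t^-8 + t^-5 + t^-3  (w -6, c 10, <D> = A^-6 + A^2 - A^14)
V(D2) = -t^-8 + t^-5 + t^-3  [12 crossings, <D> = A^-12 + A^-4 - A^8, w = -8]
V(D3) = -t^-4 + t^-3 + t^-1  [10 crossings, <D> = A^-2 + A^6 - A^10, w = -2]
V(D4) = -t^-8 + t^-5 + t^-3  (w -10, c 12, <D> = A^-18 + A^-10 - A^2)
V(D5) = -t^-8 + t^-5 + t^-3  (w -10, c 10, <D> = A^-18 + A^-10 - A^2)
V(D6) = -t^-8 + t^-5 + t^-3  (w -8, c 12, <D> = A^-12 + A^-4 - A^8)
key observation: 2 values of V(t) split the 6 diagrams


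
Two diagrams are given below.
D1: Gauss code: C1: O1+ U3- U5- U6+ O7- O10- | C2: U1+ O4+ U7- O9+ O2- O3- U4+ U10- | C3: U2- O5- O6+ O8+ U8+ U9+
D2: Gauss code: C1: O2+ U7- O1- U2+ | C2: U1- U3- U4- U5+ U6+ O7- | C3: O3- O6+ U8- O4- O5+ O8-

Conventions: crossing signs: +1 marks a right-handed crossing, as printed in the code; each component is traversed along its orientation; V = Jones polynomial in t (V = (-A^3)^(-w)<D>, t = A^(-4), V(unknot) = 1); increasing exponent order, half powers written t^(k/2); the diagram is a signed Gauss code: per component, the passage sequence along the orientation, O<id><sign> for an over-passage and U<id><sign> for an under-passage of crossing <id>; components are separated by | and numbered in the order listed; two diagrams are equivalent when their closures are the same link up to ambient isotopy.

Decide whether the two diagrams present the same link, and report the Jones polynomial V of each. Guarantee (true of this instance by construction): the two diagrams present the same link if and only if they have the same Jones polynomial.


same link: yes
V(D1) = t^-3 + t^-2 + t^-1 + 1  [10 crossings, <D> = 1 + A^4 + A^8 + A^12, w = 0]
V(D2) = t^-3 + t^-2 + t^-1 + 1  [8 crossings, <D> = A^-6 + A^-2 + A^2 + A^6, w = -2]
insight: all 2 diagrams share one V(t), hence one class


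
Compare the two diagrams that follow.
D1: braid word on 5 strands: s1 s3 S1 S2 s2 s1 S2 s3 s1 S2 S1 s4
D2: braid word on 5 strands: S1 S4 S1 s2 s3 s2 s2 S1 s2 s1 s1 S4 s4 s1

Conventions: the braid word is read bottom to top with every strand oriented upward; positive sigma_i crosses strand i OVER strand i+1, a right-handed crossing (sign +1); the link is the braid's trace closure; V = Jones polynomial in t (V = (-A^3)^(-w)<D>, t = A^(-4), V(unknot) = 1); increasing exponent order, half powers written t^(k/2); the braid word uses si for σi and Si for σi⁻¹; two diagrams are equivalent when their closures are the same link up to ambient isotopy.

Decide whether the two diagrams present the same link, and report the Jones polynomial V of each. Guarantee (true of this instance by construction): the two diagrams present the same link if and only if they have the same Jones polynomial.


equivalent: no
V(D1) = t^-2 - t^-1 + 1 - t + t^2  (w +2, c 12, <D> = A^-2 - A^2 + A^6 - A^10 + A^14)
V(D2) = t + t^3 - t^4  (w +4, c 14, <D> = -A^-4 + 1 + A^8)
why: 2 values of V(t) split the 2 diagrams


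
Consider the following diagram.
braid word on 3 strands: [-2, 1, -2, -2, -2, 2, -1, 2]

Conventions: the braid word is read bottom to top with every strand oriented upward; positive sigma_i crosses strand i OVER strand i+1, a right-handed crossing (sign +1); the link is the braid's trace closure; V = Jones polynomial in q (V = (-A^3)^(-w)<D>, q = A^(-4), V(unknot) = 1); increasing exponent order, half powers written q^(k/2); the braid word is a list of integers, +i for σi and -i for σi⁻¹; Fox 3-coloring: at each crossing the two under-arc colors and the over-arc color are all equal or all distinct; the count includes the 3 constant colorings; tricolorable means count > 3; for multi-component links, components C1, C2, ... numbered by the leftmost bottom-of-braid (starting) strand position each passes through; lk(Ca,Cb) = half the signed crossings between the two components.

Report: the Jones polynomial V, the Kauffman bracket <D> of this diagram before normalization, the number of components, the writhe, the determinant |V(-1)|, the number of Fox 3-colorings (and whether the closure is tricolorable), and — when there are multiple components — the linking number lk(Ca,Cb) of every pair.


V(q) = q^-3 + q^-2 + q^-1 + 1
bracket: A^-6 + A^-2 + A^2 + A^6, w = -2
3 components, writhe -2, over 8 crossings
lk(C1,C2) = -1
linking number lk(C1,C3) = 0
lk(C2,C3): 0
det 0, colorings 9 of 3^8 — tricolorable
observation: the 3 component pairs carry total linking -1


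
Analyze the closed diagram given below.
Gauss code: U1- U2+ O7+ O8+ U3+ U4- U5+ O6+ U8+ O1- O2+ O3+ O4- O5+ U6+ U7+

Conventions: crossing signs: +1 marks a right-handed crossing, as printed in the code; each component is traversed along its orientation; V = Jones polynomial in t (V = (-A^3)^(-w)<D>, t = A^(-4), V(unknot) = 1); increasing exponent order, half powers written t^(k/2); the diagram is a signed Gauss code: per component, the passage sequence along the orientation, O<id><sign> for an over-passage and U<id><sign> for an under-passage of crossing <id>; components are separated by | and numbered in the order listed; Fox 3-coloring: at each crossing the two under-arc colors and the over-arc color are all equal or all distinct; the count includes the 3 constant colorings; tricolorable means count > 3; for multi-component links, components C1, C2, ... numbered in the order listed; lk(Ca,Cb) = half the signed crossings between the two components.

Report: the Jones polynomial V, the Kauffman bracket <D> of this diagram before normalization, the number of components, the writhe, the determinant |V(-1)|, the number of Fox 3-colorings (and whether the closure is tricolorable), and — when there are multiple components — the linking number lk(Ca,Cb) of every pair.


V(t) = t + t^3 - t^4
bracket: -A^-4 + 1 + A^8, w = +4
1 component, writhe +4, over 8 crossings
det 3, colorings 9 of 3^8 — tricolorable
observation: V spans 3 powers of t: at least 3 crossings in any diagram
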